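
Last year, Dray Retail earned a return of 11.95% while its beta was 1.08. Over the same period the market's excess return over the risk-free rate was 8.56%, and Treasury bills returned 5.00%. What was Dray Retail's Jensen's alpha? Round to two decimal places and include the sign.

CAPM benchmark = R_f + β(R_m − R_f) = 5.00% + 1.08 × 8.56% = 14.2448%
α = actual − benchmark = 11.95% − 14.2448% = -2.29%

-2.29%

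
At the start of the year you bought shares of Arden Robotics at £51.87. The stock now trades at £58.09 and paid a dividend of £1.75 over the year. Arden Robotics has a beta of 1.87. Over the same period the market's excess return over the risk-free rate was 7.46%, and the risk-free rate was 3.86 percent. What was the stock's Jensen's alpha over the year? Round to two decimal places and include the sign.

-2.44%

Realised HPR = (P1 + D1 − P0) / P0 = (58.09 + 1.75 − 51.87) / 51.87 = 7.97 / 51.87 = 15.3653%
CAPM required = R_f + β·MRP = 3.86% + 1.87 × 7.46% = 17.8102%
α = realised − required = 15.3653% − 17.8102% = -2.44%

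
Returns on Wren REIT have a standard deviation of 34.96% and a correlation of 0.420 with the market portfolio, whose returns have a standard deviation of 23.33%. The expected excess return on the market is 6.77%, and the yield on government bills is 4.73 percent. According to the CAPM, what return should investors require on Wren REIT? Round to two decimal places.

8.99%

β = ρ × σ_i / σ_m = 0.420 × 34.96% / 23.33% = 0.6294
E(R) = 4.73% + 0.6294 × 6.77% = 8.99%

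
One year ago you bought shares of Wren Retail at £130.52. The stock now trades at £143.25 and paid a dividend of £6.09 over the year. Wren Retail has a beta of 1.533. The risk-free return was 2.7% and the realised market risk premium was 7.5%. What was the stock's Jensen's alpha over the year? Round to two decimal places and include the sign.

Realised HPR = (P1 + D1 − P0) / P0 = (143.25 + 6.09 − 130.52) / 130.52 = 18.82 / 130.52 = 14.4192%
CAPM required = R_f + β·MRP = 2.7% + 1.533 × 7.5% = 14.1975%
α = realised − required = 14.4192% − 14.1975% = +0.22%

+0.22%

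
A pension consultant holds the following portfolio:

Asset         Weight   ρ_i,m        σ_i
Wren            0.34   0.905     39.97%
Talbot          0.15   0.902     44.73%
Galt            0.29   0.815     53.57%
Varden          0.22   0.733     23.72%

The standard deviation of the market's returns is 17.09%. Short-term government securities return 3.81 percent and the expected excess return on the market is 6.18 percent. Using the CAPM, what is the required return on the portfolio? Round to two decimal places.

β_Wren = 0.905 × 39.97% / 17.09% = 2.1166
β_Talbot = 0.902 × 44.73% / 17.09% = 2.3608
β_Galt = 0.815 × 53.57% / 17.09% = 2.5547
β_Varden = 0.733 × 23.72% / 17.09% = 1.0174
β_P = Σ w_i β_i = 0.34×2.1166 + 0.15×2.3608 + 0.29×2.5547 + 0.22×1.0174 = 2.0385
E(R_P) = R_f + β_P × MRP = 3.81% + 2.0385 × 6.18% = 16.41%

16.41%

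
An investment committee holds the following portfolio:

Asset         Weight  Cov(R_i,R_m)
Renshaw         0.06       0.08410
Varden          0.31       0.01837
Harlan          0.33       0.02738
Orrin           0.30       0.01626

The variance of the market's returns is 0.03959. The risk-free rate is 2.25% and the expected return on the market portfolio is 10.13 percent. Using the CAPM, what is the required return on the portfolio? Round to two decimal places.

β_Renshaw = 0.08410 / 0.03959 = 2.1243
β_Varden = 0.01837 / 0.03959 = 0.4640
β_Harlan = 0.02738 / 0.03959 = 0.6916
β_Orrin = 0.01626 / 0.03959 = 0.4107
β_P = Σ w_i β_i = 0.06×2.1243 + 0.31×0.4640 + 0.33×0.6916 + 0.30×0.4107 = 0.6227
MRP = 10.13% − 2.25% = 7.88%
E(R_P) = R_f + β_P × MRP = 2.25% + 0.6227 × 7.88% = 7.16%

7.16%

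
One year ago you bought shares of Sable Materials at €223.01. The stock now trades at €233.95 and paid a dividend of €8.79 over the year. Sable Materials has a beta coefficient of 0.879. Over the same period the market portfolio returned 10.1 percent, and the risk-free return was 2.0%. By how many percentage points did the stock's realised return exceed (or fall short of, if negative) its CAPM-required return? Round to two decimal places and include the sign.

-0.27%

Realised HPR = (P1 + D1 − P0) / P0 = (233.95 + 8.79 − 223.01) / 223.01 = 19.73 / 223.01 = 8.8471%
MRP = 10.1% − 2.0% = 8.10%
CAPM required = R_f + β·MRP = 2.0% + 0.879 × 8.1% = 9.1199%
α = realised − required = 8.8471% − 9.1199% = -0.27%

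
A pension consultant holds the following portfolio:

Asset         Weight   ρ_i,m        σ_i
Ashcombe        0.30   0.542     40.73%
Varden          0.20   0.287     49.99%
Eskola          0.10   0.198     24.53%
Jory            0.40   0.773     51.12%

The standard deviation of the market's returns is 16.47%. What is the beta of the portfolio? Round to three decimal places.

1.566

β_Ashcombe = 0.542 × 40.73% / 16.47% = 1.3404
β_Varden = 0.287 × 49.99% / 16.47% = 0.8711
β_Eskola = 0.198 × 24.53% / 16.47% = 0.2949
β_Jory = 0.773 × 51.12% / 16.47% = 2.3993
β_P = Σ w_i β_i = 0.30×1.3404 + 0.20×0.8711 + 0.10×0.2949 + 0.40×2.3993 = 1.5656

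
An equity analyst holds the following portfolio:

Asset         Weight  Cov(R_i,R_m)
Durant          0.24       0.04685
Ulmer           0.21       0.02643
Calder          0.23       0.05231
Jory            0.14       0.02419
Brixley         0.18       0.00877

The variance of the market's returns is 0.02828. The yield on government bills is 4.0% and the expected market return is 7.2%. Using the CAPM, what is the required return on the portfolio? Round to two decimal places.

7.82%

β_Durant = 0.04685 / 0.02828 = 1.6566
β_Ulmer = 0.02643 / 0.02828 = 0.9346
β_Calder = 0.05231 / 0.02828 = 1.8497
β_Jory = 0.02419 / 0.02828 = 0.8554
β_Brixley = 0.00877 / 0.02828 = 0.3101
β_P = Σ w_i β_i = 0.24×1.6566 + 0.21×0.9346 + 0.23×1.8497 + 0.14×0.8554 + 0.18×0.3101 = 1.1949
MRP = 7.2% − 4.0% = 3.20%
E(R_P) = R_f + β_P × MRP = 4.0% + 1.1949 × 3.2% = 7.82%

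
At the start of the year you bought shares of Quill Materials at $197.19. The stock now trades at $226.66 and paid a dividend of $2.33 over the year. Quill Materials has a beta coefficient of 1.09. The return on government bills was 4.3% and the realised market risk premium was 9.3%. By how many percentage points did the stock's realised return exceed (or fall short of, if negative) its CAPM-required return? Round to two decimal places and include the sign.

Realised HPR = (P1 + D1 − P0) / P0 = (226.66 + 2.33 − 197.19) / 197.19 = 31.80 / 197.19 = 16.1266%
CAPM required = R_f + β·MRP = 4.3% + 1.09 × 9.3% = 14.4370%
α = realised − required = 16.1266% − 14.4370% = +1.69%

+1.69%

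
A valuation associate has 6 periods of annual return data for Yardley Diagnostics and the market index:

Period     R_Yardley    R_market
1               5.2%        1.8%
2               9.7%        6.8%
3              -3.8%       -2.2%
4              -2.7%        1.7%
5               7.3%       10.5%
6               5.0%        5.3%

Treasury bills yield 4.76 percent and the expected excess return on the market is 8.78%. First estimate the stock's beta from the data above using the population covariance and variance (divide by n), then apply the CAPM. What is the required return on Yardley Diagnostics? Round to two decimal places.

Mean R_i = (5.2 + 9.7 − 3.8 − 2.7 + 7.3 + 5.0) / 6 = 3.4500%
Mean R_m = (1.8 + 6.8 − 2.2 + 1.7 + 10.5 + 5.3) / 6 = 3.9833%
Σ(R_i − R̄_i)(R_m − R̄_m) = 99.7850  ⇒  Cov = 99.7850 / 6 = 16.6308
Σ(R_m − R̄_m)² = 100.3483  ⇒  Var(R_m) = 100.3483 / 6 = 16.7247
β = Cov / Var(R_m) = 16.6308 / 16.7247 = 0.9944
E(R) = R_f + β × MRP = 4.76% + 0.9944 × 8.78% = 13.49%

13.49%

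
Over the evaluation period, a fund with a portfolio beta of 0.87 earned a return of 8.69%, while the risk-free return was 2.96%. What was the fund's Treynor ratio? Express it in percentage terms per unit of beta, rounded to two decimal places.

Treynor = (R_P − R_f) / β_P = (8.69% − 2.96%) / 0.8700 = 5.73% / 0.8700 = 6.59%

6.59%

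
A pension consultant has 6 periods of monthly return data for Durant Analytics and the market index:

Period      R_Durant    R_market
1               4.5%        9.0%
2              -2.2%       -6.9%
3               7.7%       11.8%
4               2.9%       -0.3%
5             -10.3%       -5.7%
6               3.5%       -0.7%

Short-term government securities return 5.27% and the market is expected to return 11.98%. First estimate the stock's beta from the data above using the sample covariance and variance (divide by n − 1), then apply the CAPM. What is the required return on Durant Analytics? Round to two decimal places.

9.74%

Mean R_i = (4.5 − 2.2 + 7.7 + 2.9 − 10.3 + 3.5) / 6 = 1.0167%
Mean R_m = (9.0 − 6.9 + 11.8 − 0.3 − 5.7 − 0.7) / 6 = 1.2000%
Σ(R_i − R̄_i)(R_m − R̄_m) = 194.6100  ⇒  Cov = 194.6100 / 5 = 38.9220
Σ(R_m − R̄_m)² = 292.2800  ⇒  Var(R_m) = 292.2800 / 5 = 58.4560
β = Cov / Var(R_m) = 38.9220 / 58.4560 = 0.6658
MRP = 11.98% − 5.27% = 6.71%
E(R) = R_f + β × MRP = 5.27% + 0.6658 × 6.71% = 9.74%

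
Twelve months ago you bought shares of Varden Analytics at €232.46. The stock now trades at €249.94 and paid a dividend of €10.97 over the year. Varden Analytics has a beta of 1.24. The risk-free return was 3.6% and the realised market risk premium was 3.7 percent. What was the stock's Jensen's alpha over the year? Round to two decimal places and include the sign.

+4.05%

Realised HPR = (P1 + D1 − P0) / P0 = (249.94 + 10.97 − 232.46) / 232.46 = 28.45 / 232.46 = 12.2387%
CAPM required = R_f + β·MRP = 3.6% + 1.24 × 3.7% = 8.1880%
α = realised − required = 12.2387% − 8.1880% = +4.05%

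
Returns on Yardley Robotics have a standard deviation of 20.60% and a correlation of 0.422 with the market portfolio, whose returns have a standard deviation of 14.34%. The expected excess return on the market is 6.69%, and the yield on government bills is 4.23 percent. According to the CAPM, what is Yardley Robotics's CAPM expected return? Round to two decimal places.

8.29%

β = ρ × σ_i / σ_m = 0.422 × 20.60% / 14.34% = 0.6062
E(R) = 4.23% + 0.6062 × 6.69% = 8.29%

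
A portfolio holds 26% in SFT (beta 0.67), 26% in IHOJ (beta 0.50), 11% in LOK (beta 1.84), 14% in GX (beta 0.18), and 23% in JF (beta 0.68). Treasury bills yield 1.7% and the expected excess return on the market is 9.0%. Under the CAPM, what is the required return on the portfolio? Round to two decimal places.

7.89%

β_P = Σ w_i β_i = 0.26×0.67 + 0.26×0.50 + 0.11×1.84 + 0.14×0.18 + 0.23×0.68 = 0.6882
E(R_P) = R_f + β_P × MRP = 1.7% + 0.6882 × 9.0% = 7.89%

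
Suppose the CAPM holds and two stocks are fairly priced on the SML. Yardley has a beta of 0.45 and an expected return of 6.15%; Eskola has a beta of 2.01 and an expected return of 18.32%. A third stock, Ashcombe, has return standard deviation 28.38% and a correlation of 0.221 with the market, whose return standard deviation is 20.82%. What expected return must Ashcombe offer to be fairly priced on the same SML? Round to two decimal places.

4.99%

MRP = (18.32% − 6.15%) / (2.01 − 0.45) = 7.8013%
R_f = 6.15% − 0.45 × 7.8013% = 2.6394%
β_Ashcombe = ρ·σ_i/σ_m = 0.221 × 28.38 / 20.82 = 0.3012
E(R_Ashcombe) = R_f + β × MRP = 2.6394% + 0.3012 × 7.8013% = 4.99%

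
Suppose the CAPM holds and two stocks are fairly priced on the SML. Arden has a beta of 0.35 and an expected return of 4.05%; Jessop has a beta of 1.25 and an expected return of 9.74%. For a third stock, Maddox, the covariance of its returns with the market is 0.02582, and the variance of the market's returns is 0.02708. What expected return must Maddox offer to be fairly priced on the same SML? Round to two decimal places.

MRP = (9.74% − 4.05%) / (1.25 − 0.35) = 6.3222%
R_f = 4.05% − 0.35 × 6.3222% = 1.8372%
β_Maddox = Cov / Var(R_m) = 0.02582 / 0.02708 = 0.9535
E(R_Maddox) = R_f + β × MRP = 1.8372% + 0.9535 × 6.3222% = 7.87%

7.87%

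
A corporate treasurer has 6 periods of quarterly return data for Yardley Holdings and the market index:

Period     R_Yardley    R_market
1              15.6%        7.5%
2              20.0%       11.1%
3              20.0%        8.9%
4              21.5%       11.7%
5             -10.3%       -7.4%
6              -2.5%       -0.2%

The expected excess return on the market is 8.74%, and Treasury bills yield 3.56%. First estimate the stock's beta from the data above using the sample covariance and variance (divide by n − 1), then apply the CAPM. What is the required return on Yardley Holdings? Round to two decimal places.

19.15%

Mean R_i = (15.6 + 20.0 + 20.0 + 21.5 − 10.3 − 2.5) / 6 = 10.7167%
Mean R_m = (7.5 + 11.1 + 8.9 + 11.7 − 7.4 − 0.2) / 6 = 5.2667%
Σ(R_i − R̄_i)(R_m − R̄_m) = 506.6233  ⇒  Cov = 506.6233 / 5 = 101.3247
Σ(R_m − R̄_m)² = 283.9333  ⇒  Var(R_m) = 283.9333 / 5 = 56.7867
β = Cov / Var(R_m) = 101.3247 / 56.7867 = 1.7843
E(R) = R_f + β × MRP = 3.56% + 1.7843 × 8.74% = 19.15%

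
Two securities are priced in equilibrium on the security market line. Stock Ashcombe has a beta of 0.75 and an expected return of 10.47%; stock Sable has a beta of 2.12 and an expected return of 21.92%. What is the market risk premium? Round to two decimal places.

Both satisfy E(R) = R_f + β·MRP, so the slope of the SML is
MRP = (21.92% − 10.47%) / (2.12 − 0.75) = 11.45% / 1.37 = 8.3577%

8.36%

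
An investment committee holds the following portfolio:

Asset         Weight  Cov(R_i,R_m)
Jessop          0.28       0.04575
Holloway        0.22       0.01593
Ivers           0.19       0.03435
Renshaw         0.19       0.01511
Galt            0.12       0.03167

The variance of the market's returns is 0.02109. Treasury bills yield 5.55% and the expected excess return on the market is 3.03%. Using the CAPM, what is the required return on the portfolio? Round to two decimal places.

β_Jessop = 0.04575 / 0.02109 = 2.1693
β_Holloway = 0.01593 / 0.02109 = 0.7553
β_Ivers = 0.03435 / 0.02109 = 1.6287
β_Renshaw = 0.01511 / 0.02109 = 0.7165
β_Galt = 0.03167 / 0.02109 = 1.5017
β_P = Σ w_i β_i = 0.28×2.1693 + 0.22×0.7553 + 0.19×1.6287 + 0.19×0.7165 + 0.12×1.5017 = 1.3994
E(R_P) = R_f + β_P × MRP = 5.55% + 1.3994 × 3.03% = 9.79%

9.79%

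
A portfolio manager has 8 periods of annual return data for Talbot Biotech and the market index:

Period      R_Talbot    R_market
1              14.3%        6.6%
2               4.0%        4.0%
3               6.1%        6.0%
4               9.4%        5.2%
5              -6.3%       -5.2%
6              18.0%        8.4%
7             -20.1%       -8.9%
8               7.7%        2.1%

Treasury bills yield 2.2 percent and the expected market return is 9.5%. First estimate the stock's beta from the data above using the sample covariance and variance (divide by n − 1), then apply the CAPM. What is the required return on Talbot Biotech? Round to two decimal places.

Mean R_i = (14.3 + 4.0 + 6.1 + 9.4 − 6.3 + 18.0 − 20.1 + 7.7) / 8 = 4.1375%
Mean R_m = (6.6 + 4.0 + 6.0 + 5.2 − 5.2 + 8.4 − 8.9 + 2.1) / 8 = 2.2750%
Σ(R_i − R̄_i)(R_m − R̄_m) = 499.5775  ⇒  Cov = 499.5775 / 7 = 71.3682
Σ(R_m − R̄_m)² = 262.4150  ⇒  Var(R_m) = 262.4150 / 7 = 37.4879
β = Cov / Var(R_m) = 71.3682 / 37.4879 = 1.9038
MRP = 9.5% − 2.2% = 7.30%
E(R) = R_f + β × MRP = 2.2% + 1.9038 × 7.3% = 16.10%

16.10%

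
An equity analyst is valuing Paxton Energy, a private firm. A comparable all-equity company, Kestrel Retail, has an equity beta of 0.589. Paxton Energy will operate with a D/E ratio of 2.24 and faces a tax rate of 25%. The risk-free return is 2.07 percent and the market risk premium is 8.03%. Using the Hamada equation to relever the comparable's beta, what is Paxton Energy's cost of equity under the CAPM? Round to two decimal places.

14.75%

β_L = β_U × [1 + (1 − t)(D/E)] = 0.589 × [1 + (1 − 0.25) × 2.24]
    = 0.589 × [1 + 0.75 × 2.24] = 0.589 × 2.6800 = 1.5785
E(R) = R_f + β_L × MRP = 2.07% + 1.5785 × 8.03% = 14.75%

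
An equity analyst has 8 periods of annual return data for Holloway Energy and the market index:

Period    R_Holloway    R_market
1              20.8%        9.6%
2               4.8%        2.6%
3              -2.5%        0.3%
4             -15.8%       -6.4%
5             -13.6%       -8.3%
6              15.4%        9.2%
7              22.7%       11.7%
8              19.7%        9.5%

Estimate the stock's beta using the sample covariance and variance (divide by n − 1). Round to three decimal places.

Mean R_i = (20.8 + 4.8 − 2.5 − 15.8 − 13.6 + 15.4 + 22.7 + 19.7) / 8 = 6.4375%
Mean R_m = (9.6 + 2.6 + 0.3 − 6.4 − 8.3 + 9.2 + 11.7 + 9.5) / 8 = 3.5250%
Σ(R_i − R̄_i)(R_m − R̄_m) = 838.2925  ⇒  Cov = 838.2925 / 7 = 119.7561
Σ(R_m − R̄_m)² = 421.2350  ⇒  Var(R_m) = 421.2350 / 7 = 60.1764
β = Cov / Var(R_m) = 119.7561 / 60.1764 = 1.9901

1.990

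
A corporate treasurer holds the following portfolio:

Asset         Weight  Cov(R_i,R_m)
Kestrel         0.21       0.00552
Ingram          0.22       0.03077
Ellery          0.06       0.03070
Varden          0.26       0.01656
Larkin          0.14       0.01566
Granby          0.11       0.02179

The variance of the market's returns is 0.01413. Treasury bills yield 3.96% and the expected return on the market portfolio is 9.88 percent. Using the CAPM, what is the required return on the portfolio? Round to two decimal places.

β_Kestrel = 0.00552 / 0.01413 = 0.3907
β_Ingram = 0.03077 / 0.01413 = 2.1776
β_Ellery = 0.03070 / 0.01413 = 2.1727
β_Varden = 0.01656 / 0.01413 = 1.1720
β_Larkin = 0.01566 / 0.01413 = 1.1083
β_Granby = 0.02179 / 0.01413 = 1.5421
β_P = Σ w_i β_i = 0.21×0.3907 + 0.22×2.1776 + 0.06×2.1727 + 0.26×1.1720 + 0.14×1.1083 + 0.11×1.5421 = 1.3210
MRP = 9.88% − 3.96% = 5.92%
E(R_P) = R_f + β_P × MRP = 3.96% + 1.3210 × 5.92% = 11.78%

11.78%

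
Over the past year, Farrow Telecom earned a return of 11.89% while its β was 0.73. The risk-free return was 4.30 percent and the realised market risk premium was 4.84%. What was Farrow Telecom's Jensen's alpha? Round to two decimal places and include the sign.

+4.06%

CAPM benchmark = R_f + β(R_m − R_f) = 4.30% + 0.73 × 4.84% = 7.8332%
α = actual − benchmark = 11.89% − 7.8332% = +4.06%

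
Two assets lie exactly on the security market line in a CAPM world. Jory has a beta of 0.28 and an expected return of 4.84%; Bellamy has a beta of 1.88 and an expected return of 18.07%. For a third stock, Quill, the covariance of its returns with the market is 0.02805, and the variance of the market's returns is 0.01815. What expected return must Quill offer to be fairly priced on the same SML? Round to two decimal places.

15.30%

MRP = (18.07% − 4.84%) / (1.88 − 0.28) = 8.2688%
R_f = 4.84% − 0.28 × 8.2688% = 2.5247%
β_Quill = Cov / Var(R_m) = 0.02805 / 0.01815 = 1.5455
E(R_Quill) = R_f + β × MRP = 2.5247% + 1.5455 × 8.2688% = 15.30%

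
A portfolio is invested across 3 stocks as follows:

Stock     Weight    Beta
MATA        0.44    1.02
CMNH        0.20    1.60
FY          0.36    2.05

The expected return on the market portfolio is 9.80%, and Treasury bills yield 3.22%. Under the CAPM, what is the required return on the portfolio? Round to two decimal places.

β_P = Σ w_i β_i = 0.44×1.02 + 0.20×1.60 + 0.36×2.05 = 1.5068
MRP = 9.80% − 3.22% = 6.58%
E(R_P) = R_f + β_P × MRP = 3.22% + 1.5068 × 6.58% = 13.13%

13.13%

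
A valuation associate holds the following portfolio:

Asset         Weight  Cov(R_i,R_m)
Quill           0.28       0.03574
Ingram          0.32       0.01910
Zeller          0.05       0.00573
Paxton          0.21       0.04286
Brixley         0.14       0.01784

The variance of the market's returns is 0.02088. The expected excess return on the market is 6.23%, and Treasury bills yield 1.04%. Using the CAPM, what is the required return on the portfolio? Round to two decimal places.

β_Quill = 0.03574 / 0.02088 = 1.7117
β_Ingram = 0.01910 / 0.02088 = 0.9148
β_Zeller = 0.00573 / 0.02088 = 0.2744
β_Paxton = 0.04286 / 0.02088 = 2.0527
β_Brixley = 0.01784 / 0.02088 = 0.8544
β_P = Σ w_i β_i = 0.28×1.7117 + 0.32×0.9148 + 0.05×0.2744 + 0.21×2.0527 + 0.14×0.8544 = 1.3364
E(R_P) = R_f + β_P × MRP = 1.04% + 1.3364 × 6.23% = 9.37%

9.37%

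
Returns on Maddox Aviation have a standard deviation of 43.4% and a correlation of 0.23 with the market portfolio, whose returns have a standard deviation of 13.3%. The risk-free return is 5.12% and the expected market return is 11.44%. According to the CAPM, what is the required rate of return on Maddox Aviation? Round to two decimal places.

β = ρ × σ_i / σ_m = 0.23 × 43.4% / 13.3% = 0.7505
MRP = 11.44% − 5.12% = 6.32%
E(R) = 5.12% + 0.7505 × 6.32% = 9.86%

9.86%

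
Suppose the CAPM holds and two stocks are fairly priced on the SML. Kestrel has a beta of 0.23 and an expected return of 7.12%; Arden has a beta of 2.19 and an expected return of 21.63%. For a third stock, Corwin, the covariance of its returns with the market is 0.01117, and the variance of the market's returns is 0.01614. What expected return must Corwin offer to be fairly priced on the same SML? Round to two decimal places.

10.54%

MRP = (21.63% − 7.12%) / (2.19 − 0.23) = 7.4031%
R_f = 7.12% − 0.23 × 7.4031% = 5.4173%
β_Corwin = Cov / Var(R_m) = 0.01117 / 0.01614 = 0.6921
E(R_Corwin) = R_f + β × MRP = 5.4173% + 0.6921 × 7.4031% = 10.54%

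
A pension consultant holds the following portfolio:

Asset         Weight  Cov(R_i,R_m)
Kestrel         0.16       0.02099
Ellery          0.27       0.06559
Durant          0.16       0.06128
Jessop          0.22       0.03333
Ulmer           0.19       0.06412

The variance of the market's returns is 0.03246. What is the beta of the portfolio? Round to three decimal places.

1.552

β_Kestrel = 0.02099 / 0.03246 = 0.6466
β_Ellery = 0.06559 / 0.03246 = 2.0206
β_Durant = 0.06128 / 0.03246 = 1.8879
β_Jessop = 0.03333 / 0.03246 = 1.0268
β_Ulmer = 0.06412 / 0.03246 = 1.9754
β_P = Σ w_i β_i = 0.16×0.6466 + 0.27×2.0206 + 0.16×1.8879 + 0.22×1.0268 + 0.19×1.9754 = 1.5523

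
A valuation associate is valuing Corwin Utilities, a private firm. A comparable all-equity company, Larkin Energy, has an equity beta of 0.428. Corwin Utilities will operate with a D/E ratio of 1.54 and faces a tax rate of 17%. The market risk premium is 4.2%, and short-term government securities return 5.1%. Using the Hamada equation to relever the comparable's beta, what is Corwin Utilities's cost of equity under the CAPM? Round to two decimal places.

β_L = β_U × [1 + (1 − t)(D/E)] = 0.428 × [1 + (1 − 0.17) × 1.54]
    = 0.428 × [1 + 0.83 × 1.54] = 0.428 × 2.2782 = 0.9751
E(R) = R_f + β_L × MRP = 5.1% + 0.9751 × 4.2% = 9.20%

9.20%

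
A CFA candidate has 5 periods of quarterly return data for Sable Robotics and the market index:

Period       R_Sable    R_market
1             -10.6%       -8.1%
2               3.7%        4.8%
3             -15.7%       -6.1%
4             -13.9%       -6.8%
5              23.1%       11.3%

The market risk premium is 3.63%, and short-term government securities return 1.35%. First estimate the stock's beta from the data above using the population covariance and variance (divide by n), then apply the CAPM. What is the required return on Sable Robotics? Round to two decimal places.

8.02%

Mean R_i = (-10.6 + 3.7 − 15.7 − 13.9 + 23.1) / 5 = -2.6800%
Mean R_m = (-8.1 + 4.8 − 6.1 − 6.8 + 11.3) / 5 = -0.9800%
Σ(R_i − R̄_i)(R_m − R̄_m) = 541.8080  ⇒  Cov = 541.8080 / 5 = 108.3616
Σ(R_m − R̄_m)² = 294.9880  ⇒  Var(R_m) = 294.9880 / 5 = 58.9976
β = Cov / Var(R_m) = 108.3616 / 58.9976 = 1.8367
E(R) = R_f + β × MRP = 1.35% + 1.8367 × 3.63% = 8.02%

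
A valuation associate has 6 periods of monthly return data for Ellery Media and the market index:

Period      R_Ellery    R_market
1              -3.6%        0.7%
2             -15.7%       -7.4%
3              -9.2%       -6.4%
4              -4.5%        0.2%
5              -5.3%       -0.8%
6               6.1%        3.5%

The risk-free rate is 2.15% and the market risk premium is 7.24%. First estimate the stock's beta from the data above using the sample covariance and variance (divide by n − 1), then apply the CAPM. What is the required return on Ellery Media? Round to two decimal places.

13.39%

Mean R_i = (-3.6 − 15.7 − 9.2 − 4.5 − 5.3 + 6.1) / 6 = -5.3667%
Mean R_m = (0.7 − 7.4 − 6.4 + 0.2 − 0.8 + 3.5) / 6 = -1.7000%
Σ(R_i − R̄_i)(R_m − R̄_m) = 142.4900  ⇒  Cov = 142.4900 / 5 = 28.4980
Σ(R_m − R̄_m)² = 91.8000  ⇒  Var(R_m) = 91.8000 / 5 = 18.3600
β = Cov / Var(R_m) = 28.4980 / 18.3600 = 1.5522
E(R) = R_f + β × MRP = 2.15% + 1.5522 × 7.24% = 13.39%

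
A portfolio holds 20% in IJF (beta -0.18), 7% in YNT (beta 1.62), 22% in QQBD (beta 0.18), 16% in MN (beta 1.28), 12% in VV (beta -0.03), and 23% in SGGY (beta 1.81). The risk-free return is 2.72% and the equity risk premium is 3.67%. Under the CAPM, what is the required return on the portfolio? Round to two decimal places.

β_P = Σ w_i β_i = 0.20×-0.18 + 0.07×1.62 + 0.22×0.18 + 0.16×1.28 + 0.12×-0.03 + 0.23×1.81 = 0.7345
E(R_P) = R_f + β_P × MRP = 2.72% + 0.7345 × 3.67% = 5.42%

5.42%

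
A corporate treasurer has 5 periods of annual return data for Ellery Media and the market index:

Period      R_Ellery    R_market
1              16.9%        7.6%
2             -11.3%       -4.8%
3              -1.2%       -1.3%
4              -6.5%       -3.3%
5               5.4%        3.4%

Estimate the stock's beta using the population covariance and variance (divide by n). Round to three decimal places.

Mean R_i = (16.9 − 11.3 − 1.2 − 6.5 + 5.4) / 5 = 0.6600%
Mean R_m = (7.6 − 4.8 − 1.3 − 3.3 + 3.4) / 5 = 0.3200%
Σ(R_i − R̄_i)(R_m − R̄_m) = 222.9940  ⇒  Cov = 222.9940 / 5 = 44.5988
Σ(R_m − R̄_m)² = 104.4280  ⇒  Var(R_m) = 104.4280 / 5 = 20.8856
β = Cov / Var(R_m) = 44.5988 / 20.8856 = 2.1354

2.135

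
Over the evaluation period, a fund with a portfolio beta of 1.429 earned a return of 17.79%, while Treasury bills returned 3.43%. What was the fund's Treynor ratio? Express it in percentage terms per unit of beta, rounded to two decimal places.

10.05%

Treynor = (R_P − R_f) / β_P = (17.79% − 3.43%) / 1.4290 = 14.36% / 1.4290 = 10.05%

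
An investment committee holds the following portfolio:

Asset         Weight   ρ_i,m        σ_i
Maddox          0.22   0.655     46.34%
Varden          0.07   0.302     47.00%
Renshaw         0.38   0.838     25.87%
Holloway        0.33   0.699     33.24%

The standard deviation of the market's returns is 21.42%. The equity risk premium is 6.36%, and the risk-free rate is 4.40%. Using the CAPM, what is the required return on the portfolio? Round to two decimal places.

11.40%

β_Maddox = 0.655 × 46.34% / 21.42% = 1.4170
β_Varden = 0.302 × 47.00% / 21.42% = 0.6627
β_Renshaw = 0.838 × 25.87% / 21.42% = 1.0121
β_Holloway = 0.699 × 33.24% / 21.42% = 1.0847
β_P = Σ w_i β_i = 0.22×1.4170 + 0.07×0.6627 + 0.38×1.0121 + 0.33×1.0847 = 1.1007
E(R_P) = R_f + β_P × MRP = 4.40% + 1.1007 × 6.36% = 11.40%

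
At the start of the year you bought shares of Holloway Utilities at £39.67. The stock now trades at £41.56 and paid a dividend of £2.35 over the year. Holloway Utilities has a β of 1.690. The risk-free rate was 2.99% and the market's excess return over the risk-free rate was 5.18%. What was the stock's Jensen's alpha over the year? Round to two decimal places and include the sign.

-1.06%

Realised HPR = (P1 + D1 − P0) / P0 = (41.56 + 2.35 − 39.67) / 39.67 = 4.24 / 39.67 = 10.6882%
CAPM required = R_f + β·MRP = 2.99% + 1.690 × 5.18% = 11.74420%
α = realised − required = 10.6882% − 11.74420% = -1.06%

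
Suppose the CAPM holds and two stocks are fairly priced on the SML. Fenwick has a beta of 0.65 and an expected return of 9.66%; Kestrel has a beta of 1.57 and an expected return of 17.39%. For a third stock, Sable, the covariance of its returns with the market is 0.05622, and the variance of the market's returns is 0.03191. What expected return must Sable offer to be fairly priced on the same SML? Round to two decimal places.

MRP = (17.39% − 9.66%) / (1.57 − 0.65) = 8.4022%
R_f = 9.66% − 0.65 × 8.4022% = 4.1986%
β_Sable = Cov / Var(R_m) = 0.05622 / 0.03191 = 1.7618
E(R_Sable) = R_f + β × MRP = 4.1986% + 1.7618 × 8.4022% = 19.00%

19.00%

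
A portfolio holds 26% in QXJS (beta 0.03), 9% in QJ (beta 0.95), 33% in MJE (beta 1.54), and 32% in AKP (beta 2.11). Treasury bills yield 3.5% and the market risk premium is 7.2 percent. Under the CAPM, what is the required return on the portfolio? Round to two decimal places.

β_P = Σ w_i β_i = 0.26×0.03 + 0.09×0.95 + 0.33×1.54 + 0.32×2.11 = 1.2767
E(R_P) = R_f + β_P × MRP = 3.5% + 1.2767 × 7.2% = 12.69%

12.69%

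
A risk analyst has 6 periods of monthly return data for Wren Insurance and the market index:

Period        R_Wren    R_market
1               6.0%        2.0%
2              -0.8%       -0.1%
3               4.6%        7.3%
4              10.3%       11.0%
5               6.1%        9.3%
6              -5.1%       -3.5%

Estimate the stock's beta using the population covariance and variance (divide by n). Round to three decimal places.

0.865

Mean R_i = (6.0 − 0.8 + 4.6 + 10.3 + 6.1 − 5.1) / 6 = 3.5167%
Mean R_m = (2.0 − 0.1 + 7.3 + 11.0 + 9.3 − 3.5) / 6 = 4.3333%
Σ(R_i − R̄_i)(R_m − R̄_m) = 142.1067  ⇒  Cov = 142.1067 / 6 = 23.6845
Σ(R_m − R̄_m)² = 164.3733  ⇒  Var(R_m) = 164.3733 / 6 = 27.3956
β = Cov / Var(R_m) = 23.6845 / 27.3956 = 0.8645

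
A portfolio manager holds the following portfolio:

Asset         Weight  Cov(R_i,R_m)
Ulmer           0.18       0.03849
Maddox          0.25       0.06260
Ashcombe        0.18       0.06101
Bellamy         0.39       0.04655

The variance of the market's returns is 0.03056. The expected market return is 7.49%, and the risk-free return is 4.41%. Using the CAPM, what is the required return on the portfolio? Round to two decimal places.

β_Ulmer = 0.03849 / 0.03056 = 1.2595
β_Maddox = 0.06260 / 0.03056 = 2.0484
β_Ashcombe = 0.06101 / 0.03056 = 1.9964
β_Bellamy = 0.04655 / 0.03056 = 1.5232
β_P = Σ w_i β_i = 0.18×1.2595 + 0.25×2.0484 + 0.18×1.9964 + 0.39×1.5232 = 1.6922
MRP = 7.49% − 4.41% = 3.08%
E(R_P) = R_f + β_P × MRP = 4.41% + 1.6922 × 3.08% = 9.62%

9.62%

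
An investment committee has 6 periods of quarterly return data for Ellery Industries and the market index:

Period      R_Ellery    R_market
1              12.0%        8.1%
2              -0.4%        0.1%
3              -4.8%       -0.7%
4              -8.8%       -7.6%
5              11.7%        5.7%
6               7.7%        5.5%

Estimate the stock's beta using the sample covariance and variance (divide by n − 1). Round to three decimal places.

Mean R_i = (12.0 − 0.4 − 4.8 − 8.8 + 11.7 + 7.7) / 6 = 2.9000%
Mean R_m = (8.1 + 0.1 − 0.7 − 7.6 + 5.7 + 5.5) / 6 = 1.8500%
Σ(R_i − R̄_i)(R_m − R̄_m) = 244.2500  ⇒  Cov = 244.2500 / 5 = 48.8500
Σ(R_m − R̄_m)² = 166.0750  ⇒  Var(R_m) = 166.0750 / 5 = 33.2150
β = Cov / Var(R_m) = 48.8500 / 33.2150 = 1.4707

1.471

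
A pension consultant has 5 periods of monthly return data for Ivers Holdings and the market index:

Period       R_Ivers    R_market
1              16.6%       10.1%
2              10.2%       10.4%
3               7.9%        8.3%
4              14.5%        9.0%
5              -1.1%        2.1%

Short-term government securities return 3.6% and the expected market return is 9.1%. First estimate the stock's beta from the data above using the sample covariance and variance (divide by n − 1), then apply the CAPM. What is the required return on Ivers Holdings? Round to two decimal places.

13.59%

Mean R_i = (16.6 + 10.2 + 7.9 + 14.5 − 1.1) / 5 = 9.6200%
Mean R_m = (10.1 + 10.4 + 8.3 + 9.0 + 2.1) / 5 = 7.9800%
Σ(R_i − R̄_i)(R_m − R̄_m) = 83.6620  ⇒  Cov = 83.6620 / 4 = 20.9155
Σ(R_m − R̄_m)² = 46.0680  ⇒  Var(R_m) = 46.0680 / 4 = 11.5170
β = Cov / Var(R_m) = 20.9155 / 11.5170 = 1.8161
MRP = 9.1% − 3.6% = 5.50%
E(R) = R_f + β × MRP = 3.6% + 1.8161 × 5.5% = 13.59%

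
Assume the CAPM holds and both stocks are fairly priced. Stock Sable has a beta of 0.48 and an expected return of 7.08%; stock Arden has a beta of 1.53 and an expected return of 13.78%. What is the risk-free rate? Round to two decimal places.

Both satisfy E(R) = R_f + β·MRP, so the slope of the SML is
MRP = (13.78% − 7.08%) / (1.53 − 0.48) = 6.70% / 1.05 = 6.3810%
R_f = E(R_Sable) − β_Sable·MRP = 7.08% − 0.48 × 6.3810% = 4.0171%

4.02%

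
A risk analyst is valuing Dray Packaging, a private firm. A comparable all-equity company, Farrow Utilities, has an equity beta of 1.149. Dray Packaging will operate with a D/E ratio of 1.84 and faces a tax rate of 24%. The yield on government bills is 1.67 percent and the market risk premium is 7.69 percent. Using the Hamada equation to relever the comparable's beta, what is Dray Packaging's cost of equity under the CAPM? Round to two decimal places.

22.86%

β_L = β_U × [1 + (1 − t)(D/E)] = 1.149 × [1 + (1 − 0.24) × 1.84]
    = 1.149 × [1 + 0.76 × 1.84] = 1.149 × 2.3984 = 2.7558
E(R) = R_f + β_L × MRP = 1.67% + 2.7558 × 7.69% = 22.86%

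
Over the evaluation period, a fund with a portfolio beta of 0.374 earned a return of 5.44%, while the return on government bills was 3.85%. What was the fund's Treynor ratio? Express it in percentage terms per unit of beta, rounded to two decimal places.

4.25%

Treynor = (R_P − R_f) / β_P = (5.44% − 3.85%) / 0.3740 = 1.59% / 0.3740 = 4.25%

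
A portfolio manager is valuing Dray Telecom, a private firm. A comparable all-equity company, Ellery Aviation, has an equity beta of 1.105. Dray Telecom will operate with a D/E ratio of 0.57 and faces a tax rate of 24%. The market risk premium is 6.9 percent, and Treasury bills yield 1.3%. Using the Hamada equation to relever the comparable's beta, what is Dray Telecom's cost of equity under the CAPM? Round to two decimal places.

12.23%

β_L = β_U × [1 + (1 − t)(D/E)] = 1.105 × [1 + (1 − 0.24) × 0.57]
    = 1.105 × [1 + 0.76 × 0.57] = 1.105 × 1.4332 = 1.5837
E(R) = R_f + β_L × MRP = 1.3% + 1.5837 × 6.9% = 12.23%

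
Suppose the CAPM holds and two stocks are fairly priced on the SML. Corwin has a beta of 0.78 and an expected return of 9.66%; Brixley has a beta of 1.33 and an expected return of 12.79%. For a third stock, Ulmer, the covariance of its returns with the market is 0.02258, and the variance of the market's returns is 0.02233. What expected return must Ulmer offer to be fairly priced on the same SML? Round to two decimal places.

MRP = (12.79% − 9.66%) / (1.33 − 0.78) = 5.6909%
R_f = 9.66% − 0.78 × 5.6909% = 5.2211%
β_Ulmer = Cov / Var(R_m) = 0.02258 / 0.02233 = 1.0112
E(R_Ulmer) = R_f + β × MRP = 5.2211% + 1.0112 × 5.6909% = 10.98%

10.98%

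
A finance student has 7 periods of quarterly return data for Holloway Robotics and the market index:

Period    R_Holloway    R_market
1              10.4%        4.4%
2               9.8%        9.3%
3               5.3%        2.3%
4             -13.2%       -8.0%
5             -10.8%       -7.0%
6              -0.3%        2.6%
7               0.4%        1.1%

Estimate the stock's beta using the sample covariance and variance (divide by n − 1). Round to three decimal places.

1.436

Mean R_i = (10.4 + 9.8 + 5.3 − 13.2 − 10.8 − 0.3 + 0.4) / 7 = 0.2286%
Mean R_m = (4.4 + 9.3 + 2.3 − 8.0 − 7.0 + 2.6 + 1.1) / 7 = 0.6714%
Σ(R_i − R̄_i)(R_m − R̄_m) = 328.8757  ⇒  Cov = 328.8757 / 6 = 54.8126
Σ(R_m − R̄_m)² = 228.9543  ⇒  Var(R_m) = 228.9543 / 6 = 38.1591
β = Cov / Var(R_m) = 54.8126 / 38.1591 = 1.4364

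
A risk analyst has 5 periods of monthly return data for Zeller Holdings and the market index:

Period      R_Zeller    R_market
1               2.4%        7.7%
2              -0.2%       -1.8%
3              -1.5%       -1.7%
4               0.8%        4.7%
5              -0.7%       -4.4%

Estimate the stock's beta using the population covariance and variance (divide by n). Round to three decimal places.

Mean R_i = (2.4 − 0.2 − 1.5 + 0.8 − 0.7) / 5 = 0.1600%
Mean R_m = (7.7 − 1.8 − 1.7 + 4.7 − 4.4) / 5 = 0.9000%
Σ(R_i − R̄_i)(R_m − R̄_m) = 27.5100  ⇒  Cov = 27.5100 / 5 = 5.5020
Σ(R_m − R̄_m)² = 102.8200  ⇒  Var(R_m) = 102.8200 / 5 = 20.5640
β = Cov / Var(R_m) = 5.5020 / 20.5640 = 0.2676

0.268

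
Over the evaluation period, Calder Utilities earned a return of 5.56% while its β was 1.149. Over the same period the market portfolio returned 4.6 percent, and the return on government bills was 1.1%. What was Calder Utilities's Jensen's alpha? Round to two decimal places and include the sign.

Market excess return = 4.6% − 1.1% = 3.50%
CAPM benchmark = R_f + β(R_m − R_f) = 1.1% + 1.149 × 3.5% = 5.1215%
α = actual − benchmark = 5.56% − 5.1215% = +0.44%

+0.44%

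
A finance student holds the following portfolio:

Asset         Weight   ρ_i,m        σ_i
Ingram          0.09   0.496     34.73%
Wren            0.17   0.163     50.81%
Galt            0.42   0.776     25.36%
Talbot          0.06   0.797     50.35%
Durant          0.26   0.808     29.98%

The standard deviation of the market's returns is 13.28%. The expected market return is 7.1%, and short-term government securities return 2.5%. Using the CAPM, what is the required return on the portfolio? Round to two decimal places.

β_Ingram = 0.496 × 34.73% / 13.28% = 1.2971
β_Wren = 0.163 × 50.81% / 13.28% = 0.6236
β_Galt = 0.776 × 25.36% / 13.28% = 1.4819
β_Talbot = 0.797 × 50.35% / 13.28% = 3.0218
β_Durant = 0.808 × 29.98% / 13.28% = 1.8241
β_P = Σ w_i β_i = 0.09×1.2971 + 0.17×0.6236 + 0.42×1.4819 + 0.06×3.0218 + 0.26×1.8241 = 1.5007
MRP = 7.1% − 2.5% = 4.60%
E(R_P) = R_f + β_P × MRP = 2.5% + 1.5007 × 4.6% = 9.40%

9.40%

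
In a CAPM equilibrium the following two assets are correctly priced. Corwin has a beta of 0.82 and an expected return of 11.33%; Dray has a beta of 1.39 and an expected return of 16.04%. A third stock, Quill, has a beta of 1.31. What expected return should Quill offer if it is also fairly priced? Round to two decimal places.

15.38%

MRP (SML slope) = (16.04% − 11.33%) / (1.39 − 0.82) = 4.71% / 0.57 = 8.2632%
R_f (intercept) = 11.33% − 0.82 × 8.2632% = 4.5542%
E(R_Quill) = R_f + β × MRP = 4.5542% + 1.31 × 8.2632% = 15.38%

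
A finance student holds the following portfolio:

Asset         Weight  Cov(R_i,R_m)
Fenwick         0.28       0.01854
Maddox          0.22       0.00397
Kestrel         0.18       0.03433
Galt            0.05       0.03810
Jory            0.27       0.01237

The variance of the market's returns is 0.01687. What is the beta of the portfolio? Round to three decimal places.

1.037

β_Fenwick = 0.01854 / 0.01687 = 1.0990
β_Maddox = 0.00397 / 0.01687 = 0.2353
β_Kestrel = 0.03433 / 0.01687 = 2.0350
β_Galt = 0.03810 / 0.01687 = 2.2584
β_Jory = 0.01237 / 0.01687 = 0.7333
β_P = Σ w_i β_i = 0.28×1.0990 + 0.22×0.2353 + 0.18×2.0350 + 0.05×2.2584 + 0.27×0.7333 = 1.0367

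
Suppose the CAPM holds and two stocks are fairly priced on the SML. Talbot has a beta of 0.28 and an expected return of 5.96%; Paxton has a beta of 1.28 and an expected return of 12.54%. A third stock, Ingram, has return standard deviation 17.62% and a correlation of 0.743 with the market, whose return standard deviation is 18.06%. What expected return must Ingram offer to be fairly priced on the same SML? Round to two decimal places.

MRP = (12.54% − 5.96%) / (1.28 − 0.28) = 6.5800%
R_f = 5.96% − 0.28 × 6.5800% = 4.1176%
β_Ingram = ρ·σ_i/σ_m = 0.743 × 17.62 / 18.06 = 0.7249
E(R_Ingram) = R_f + β × MRP = 4.1176% + 0.7249 × 6.5800% = 8.89%

8.89%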